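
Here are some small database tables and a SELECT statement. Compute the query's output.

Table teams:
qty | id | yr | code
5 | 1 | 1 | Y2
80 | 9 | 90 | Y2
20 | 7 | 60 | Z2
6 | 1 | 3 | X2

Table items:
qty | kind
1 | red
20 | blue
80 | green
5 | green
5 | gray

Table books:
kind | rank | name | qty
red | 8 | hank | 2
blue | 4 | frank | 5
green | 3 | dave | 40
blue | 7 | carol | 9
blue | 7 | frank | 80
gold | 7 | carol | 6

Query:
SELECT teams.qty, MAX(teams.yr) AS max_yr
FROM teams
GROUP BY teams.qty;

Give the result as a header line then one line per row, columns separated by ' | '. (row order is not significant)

== RESULT ==
teams.qty | max_yr
5 | 1
80 | 90
20 | 60
6 | 3

Derivation:
After GROUP BY (4 rows):
teams.qty | max_yr
5 | 1
80 | 90
20 | 60
6 | 3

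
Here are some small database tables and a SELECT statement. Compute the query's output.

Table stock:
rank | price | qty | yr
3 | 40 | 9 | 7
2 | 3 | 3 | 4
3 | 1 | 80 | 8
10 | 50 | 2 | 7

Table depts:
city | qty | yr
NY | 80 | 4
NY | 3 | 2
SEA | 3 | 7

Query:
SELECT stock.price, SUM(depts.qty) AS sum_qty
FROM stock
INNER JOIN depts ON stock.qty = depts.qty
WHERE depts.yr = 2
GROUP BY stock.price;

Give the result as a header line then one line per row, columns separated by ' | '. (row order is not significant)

After JOIN depts (3 rows):
stock.rank | stock.price | stock.qty | stock.yr | depts.city | depts.qty | depts.yr
2 | 3 | 3 | 4 | NY | 3 | 2
2 | 3 | 3 | 4 | SEA | 3 | 7
3 | 1 | 80 | 8 | NY | 80 | 4
After WHERE (1 rows):
stock.rank | stock.price | stock.qty | stock.yr | depts.city | depts.qty | depts.yr
2 | 3 | 3 | 4 | NY | 3 | 2
After GROUP BY (1 rows):
stock.price | sum_qty
3 | 3

== RESULT ==
stock.price | sum_qty
3 | 3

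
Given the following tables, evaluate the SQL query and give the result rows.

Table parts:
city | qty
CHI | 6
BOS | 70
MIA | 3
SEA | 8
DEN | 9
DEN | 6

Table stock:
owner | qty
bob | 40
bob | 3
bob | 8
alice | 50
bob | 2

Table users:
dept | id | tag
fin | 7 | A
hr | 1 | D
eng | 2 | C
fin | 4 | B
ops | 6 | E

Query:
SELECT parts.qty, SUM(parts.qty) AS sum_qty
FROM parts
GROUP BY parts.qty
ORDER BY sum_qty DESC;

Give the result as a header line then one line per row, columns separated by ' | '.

After GROUP BY (5 rows):
parts.qty | sum_qty
6 | 12
70 | 70
3 | 3
8 | 8
9 | 9
After ORDER BY (5 rows):
parts.qty | sum_qty
70 | 70
6 | 12
9 | 9
8 | 8
3 | 3

== RESULT ==
parts.qty | sum_qty
70 | 70
6 | 12
9 | 9
8 | 8
3 | 3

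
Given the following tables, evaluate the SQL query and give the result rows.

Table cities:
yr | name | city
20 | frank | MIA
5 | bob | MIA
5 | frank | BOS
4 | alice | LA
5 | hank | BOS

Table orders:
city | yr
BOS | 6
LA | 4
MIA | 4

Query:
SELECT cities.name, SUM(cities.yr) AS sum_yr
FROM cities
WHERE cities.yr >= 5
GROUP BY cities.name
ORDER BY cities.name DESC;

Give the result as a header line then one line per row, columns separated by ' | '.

After WHERE (4 rows):
cities.yr | cities.name | cities.city
20 | frank | MIA
5 | bob | MIA
5 | frank | BOS
5 | hank | BOS
After GROUP BY (3 rows):
cities.name | sum_yr
frank | 25
bob | 5
hank | 5
After ORDER BY (3 rows):
cities.name | sum_yr
hank | 5
frank | 25
bob | 5

== RESULT ==
cities.name | sum_yr
hank | 5
frank | 25
bob | 5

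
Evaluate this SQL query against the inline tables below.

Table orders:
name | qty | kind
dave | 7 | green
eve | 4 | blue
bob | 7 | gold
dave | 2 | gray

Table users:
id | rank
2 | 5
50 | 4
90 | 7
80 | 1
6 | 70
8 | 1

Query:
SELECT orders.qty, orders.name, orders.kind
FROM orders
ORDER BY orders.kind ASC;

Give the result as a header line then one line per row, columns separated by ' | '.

== RESULT ==
orders.qty | orders.name | orders.kind
4 | eve | blue
7 | bob | gold
2 | dave | gray
7 | dave | green

Derivation:
After SELECT (4 rows):
orders.qty | orders.name | orders.kind
7 | dave | green
4 | eve | blue
7 | bob | gold
2 | dave | gray
After ORDER BY (4 rows):
orders.qty | orders.name | orders.kind
4 | eve | blue
7 | bob | gold
2 | dave | gray
7 | dave | green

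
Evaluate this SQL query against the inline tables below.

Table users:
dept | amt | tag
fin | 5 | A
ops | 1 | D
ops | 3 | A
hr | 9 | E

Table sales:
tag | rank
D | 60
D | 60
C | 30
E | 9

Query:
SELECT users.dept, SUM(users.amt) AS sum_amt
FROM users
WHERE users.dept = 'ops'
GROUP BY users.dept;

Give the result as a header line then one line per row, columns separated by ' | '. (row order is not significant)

After WHERE (2 rows):
users.dept | users.amt | users.tag
ops | 1 | D
ops | 3 | A
After GROUP BY (1 rows):
users.dept | sum_amt
ops | 4

== RESULT ==
users.dept | sum_amt
ops | 4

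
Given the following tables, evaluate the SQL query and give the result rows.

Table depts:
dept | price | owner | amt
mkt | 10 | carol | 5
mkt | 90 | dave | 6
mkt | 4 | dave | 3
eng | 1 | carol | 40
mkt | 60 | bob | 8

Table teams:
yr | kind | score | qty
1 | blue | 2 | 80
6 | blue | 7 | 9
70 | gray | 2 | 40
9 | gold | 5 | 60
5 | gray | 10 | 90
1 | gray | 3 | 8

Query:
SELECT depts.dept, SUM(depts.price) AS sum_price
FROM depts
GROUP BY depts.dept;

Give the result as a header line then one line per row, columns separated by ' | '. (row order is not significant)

After GROUP BY (2 rows):
depts.dept | sum_price
mkt | 164
eng | 1

== RESULT ==
depts.dept | sum_price
mkt | 164
eng | 1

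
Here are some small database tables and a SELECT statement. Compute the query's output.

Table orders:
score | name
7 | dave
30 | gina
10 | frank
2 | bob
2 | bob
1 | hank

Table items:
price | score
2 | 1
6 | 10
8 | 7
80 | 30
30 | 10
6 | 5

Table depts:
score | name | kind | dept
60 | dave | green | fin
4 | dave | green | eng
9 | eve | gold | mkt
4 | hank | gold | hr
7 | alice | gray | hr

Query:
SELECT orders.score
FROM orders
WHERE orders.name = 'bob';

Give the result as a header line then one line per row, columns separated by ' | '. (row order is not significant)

After WHERE (2 rows):
orders.score | orders.name
2 | bob
2 | bob
After SELECT (2 rows):
orders.score
2
2

== RESULT ==
orders.score
2
2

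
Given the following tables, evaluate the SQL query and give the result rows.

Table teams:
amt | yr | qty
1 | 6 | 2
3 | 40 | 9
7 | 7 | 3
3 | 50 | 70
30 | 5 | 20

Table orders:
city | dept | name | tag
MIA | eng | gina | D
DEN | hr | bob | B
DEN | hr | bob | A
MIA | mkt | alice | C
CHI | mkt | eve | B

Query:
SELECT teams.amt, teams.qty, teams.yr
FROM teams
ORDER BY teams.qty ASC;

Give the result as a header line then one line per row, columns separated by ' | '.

After SELECT (5 rows):
teams.amt | teams.qty | teams.yr
1 | 2 | 6
3 | 9 | 40
7 | 3 | 7
3 | 70 | 50
30 | 20 | 5
After ORDER BY (5 rows):
teams.amt | teams.qty | teams.yr
1 | 2 | 6
7 | 3 | 7
3 | 9 | 40
30 | 20 | 5
3 | 70 | 50

== RESULT ==
teams.amt | teams.qty | teams.yr
1 | 2 | 6
7 | 3 | 7
3 | 9 | 40
30 | 20 | 5
3 | 70 | 50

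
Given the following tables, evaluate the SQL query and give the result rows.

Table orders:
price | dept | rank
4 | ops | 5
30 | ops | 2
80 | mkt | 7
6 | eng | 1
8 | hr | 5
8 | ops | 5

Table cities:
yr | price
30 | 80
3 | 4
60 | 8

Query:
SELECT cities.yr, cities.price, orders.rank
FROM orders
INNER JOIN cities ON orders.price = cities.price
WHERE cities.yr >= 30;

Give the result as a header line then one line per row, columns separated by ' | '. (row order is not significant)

After JOIN cities (4 rows):
orders.price | orders.dept | orders.rank | cities.yr | cities.price
4 | ops | 5 | 3 | 4
80 | mkt | 7 | 30 | 80
8 | hr | 5 | 60 | 8
8 | ops | 5 | 60 | 8
After WHERE (3 rows):
orders.price | orders.dept | orders.rank | cities.yr | cities.price
80 | mkt | 7 | 30 | 80
8 | hr | 5 | 60 | 8
8 | ops | 5 | 60 | 8
After SELECT (3 rows):
cities.yr | cities.price | orders.rank
30 | 80 | 7
60 | 8 | 5
60 | 8 | 5

== RESULT ==
cities.yr | cities.price | orders.rank
30 | 80 | 7
60 | 8 | 5
60 | 8 | 5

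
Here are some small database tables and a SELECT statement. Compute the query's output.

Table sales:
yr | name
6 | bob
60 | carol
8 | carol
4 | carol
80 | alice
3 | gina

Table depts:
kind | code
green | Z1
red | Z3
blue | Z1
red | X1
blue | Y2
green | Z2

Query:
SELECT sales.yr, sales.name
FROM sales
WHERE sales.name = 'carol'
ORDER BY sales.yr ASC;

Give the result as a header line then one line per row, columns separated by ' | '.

== RESULT ==
sales.yr | sales.name
4 | carol
8 | carol
60 | carol

Derivation:
After WHERE (3 rows):
sales.yr | sales.name
60 | carol
8 | carol
4 | carol
After SELECT (3 rows):
sales.yr | sales.name
60 | carol
8 | carol
4 | carol
After ORDER BY (3 rows):
sales.yr | sales.name
4 | carol
8 | carol
60 | carol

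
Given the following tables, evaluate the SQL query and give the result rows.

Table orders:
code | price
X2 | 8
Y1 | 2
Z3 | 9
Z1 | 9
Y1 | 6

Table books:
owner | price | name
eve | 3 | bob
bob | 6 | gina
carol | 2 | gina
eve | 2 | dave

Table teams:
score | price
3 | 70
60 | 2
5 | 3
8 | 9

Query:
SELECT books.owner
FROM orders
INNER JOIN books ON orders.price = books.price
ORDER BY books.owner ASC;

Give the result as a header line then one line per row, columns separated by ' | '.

== RESULT ==
books.owner
bob
carol
eve

Derivation:
After JOIN books (3 rows):
orders.code | orders.price | books.owner | books.price | books.name
Y1 | 2 | carol | 2 | gina
Y1 | 2 | eve | 2 | dave
Y1 | 6 | bob | 6 | gina
After SELECT (3 rows):
books.owner
carol
eve
bob
After ORDER BY (3 rows):
books.owner
bob
carol
eve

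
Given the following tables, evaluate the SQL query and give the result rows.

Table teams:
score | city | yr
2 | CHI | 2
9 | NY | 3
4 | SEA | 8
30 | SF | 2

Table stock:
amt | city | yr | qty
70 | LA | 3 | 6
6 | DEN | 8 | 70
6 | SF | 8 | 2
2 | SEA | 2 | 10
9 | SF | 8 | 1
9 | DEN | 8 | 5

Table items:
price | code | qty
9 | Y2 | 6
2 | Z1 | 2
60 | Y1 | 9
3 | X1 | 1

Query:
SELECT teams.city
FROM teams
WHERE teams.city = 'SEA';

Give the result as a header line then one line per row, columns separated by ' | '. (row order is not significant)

== RESULT ==
teams.city
SEA

Derivation:
After WHERE (1 rows):
teams.score | teams.city | teams.yr
4 | SEA | 8
After SELECT (1 rows):
teams.city
SEA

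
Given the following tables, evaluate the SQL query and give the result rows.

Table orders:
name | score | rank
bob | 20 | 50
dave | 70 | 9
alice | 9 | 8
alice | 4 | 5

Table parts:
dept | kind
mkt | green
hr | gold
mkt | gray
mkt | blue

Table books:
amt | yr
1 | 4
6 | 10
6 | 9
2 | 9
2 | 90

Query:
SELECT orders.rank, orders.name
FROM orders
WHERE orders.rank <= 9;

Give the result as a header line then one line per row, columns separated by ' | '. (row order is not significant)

== RESULT ==
orders.rank | orders.name
9 | dave
8 | alice
5 | alice

Derivation:
After WHERE (3 rows):
orders.name | orders.score | orders.rank
dave | 70 | 9
alice | 9 | 8
alice | 4 | 5
After SELECT (3 rows):
orders.rank | orders.name
9 | dave
8 | alice
5 | alice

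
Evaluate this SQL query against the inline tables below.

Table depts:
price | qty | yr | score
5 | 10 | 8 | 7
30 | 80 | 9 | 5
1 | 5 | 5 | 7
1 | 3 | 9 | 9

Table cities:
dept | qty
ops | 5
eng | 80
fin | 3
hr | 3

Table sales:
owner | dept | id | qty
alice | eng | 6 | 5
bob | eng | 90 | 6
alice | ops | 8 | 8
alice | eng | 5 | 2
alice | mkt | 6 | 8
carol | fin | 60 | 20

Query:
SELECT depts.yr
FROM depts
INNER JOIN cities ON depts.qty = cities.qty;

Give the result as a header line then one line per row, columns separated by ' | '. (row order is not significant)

== RESULT ==
depts.yr
9
5
9
9

Derivation:
After JOIN cities (4 rows):
depts.price | depts.qty | depts.yr | depts.score | cities.dept | cities.qty
30 | 80 | 9 | 5 | eng | 80
1 | 5 | 5 | 7 | ops | 5
1 | 3 | 9 | 9 | fin | 3
1 | 3 | 9 | 9 | hr | 3
After SELECT (4 rows):
depts.yr
9
5
9
9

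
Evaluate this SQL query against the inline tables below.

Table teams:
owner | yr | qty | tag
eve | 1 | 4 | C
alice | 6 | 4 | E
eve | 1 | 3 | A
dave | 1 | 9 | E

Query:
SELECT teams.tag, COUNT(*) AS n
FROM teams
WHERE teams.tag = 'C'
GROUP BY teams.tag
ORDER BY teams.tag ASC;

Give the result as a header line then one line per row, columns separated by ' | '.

After WHERE (1 rows):
teams.owner | teams.yr | teams.qty | teams.tag
eve | 1 | 4 | C
After GROUP BY (1 rows):
teams.tag | n
C | 1
After ORDER BY (1 rows):
teams.tag | n
C | 1

== RESULT ==
teams.tag | n
C | 1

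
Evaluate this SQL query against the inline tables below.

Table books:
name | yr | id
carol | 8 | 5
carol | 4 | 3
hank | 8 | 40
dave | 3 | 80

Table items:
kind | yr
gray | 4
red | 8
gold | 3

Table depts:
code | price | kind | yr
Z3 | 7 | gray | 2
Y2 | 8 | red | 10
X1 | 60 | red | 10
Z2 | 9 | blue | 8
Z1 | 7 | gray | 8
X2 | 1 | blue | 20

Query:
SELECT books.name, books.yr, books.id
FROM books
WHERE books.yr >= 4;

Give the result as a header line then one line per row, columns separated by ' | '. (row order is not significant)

== RESULT ==
books.name | books.yr | books.id
carol | 8 | 5
carol | 4 | 3
hank | 8 | 40

Derivation:
After WHERE (3 rows):
books.name | books.yr | books.id
carol | 8 | 5
carol | 4 | 3
hank | 8 | 40
After SELECT (3 rows):
books.name | books.yr | books.id
carol | 8 | 5
carol | 4 | 3
hank | 8 | 40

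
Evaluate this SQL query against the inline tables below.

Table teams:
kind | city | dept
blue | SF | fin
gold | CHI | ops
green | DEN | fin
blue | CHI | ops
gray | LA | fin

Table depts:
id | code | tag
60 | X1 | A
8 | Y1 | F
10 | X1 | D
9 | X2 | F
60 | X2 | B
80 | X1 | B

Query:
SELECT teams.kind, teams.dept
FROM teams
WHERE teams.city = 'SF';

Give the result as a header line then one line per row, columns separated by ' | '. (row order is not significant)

== RESULT ==
teams.kind | teams.dept
blue | fin

Derivation:
After WHERE (1 rows):
teams.kind | teams.city | teams.dept
blue | SF | fin
After SELECT (1 rows):
teams.kind | teams.dept
blue | fin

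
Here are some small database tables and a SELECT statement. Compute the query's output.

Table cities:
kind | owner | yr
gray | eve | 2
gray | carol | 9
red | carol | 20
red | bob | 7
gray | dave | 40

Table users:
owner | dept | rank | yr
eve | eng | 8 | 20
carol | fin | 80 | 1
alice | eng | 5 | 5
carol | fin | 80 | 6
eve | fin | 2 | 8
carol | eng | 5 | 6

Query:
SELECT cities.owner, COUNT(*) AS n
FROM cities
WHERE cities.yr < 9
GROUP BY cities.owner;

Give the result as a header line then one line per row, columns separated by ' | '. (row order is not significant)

After WHERE (2 rows):
cities.kind | cities.owner | cities.yr
gray | eve | 2
red | bob | 7
After GROUP BY (2 rows):
cities.owner | n
eve | 1
bob | 1

== RESULT ==
cities.owner | n
eve | 1
bob | 1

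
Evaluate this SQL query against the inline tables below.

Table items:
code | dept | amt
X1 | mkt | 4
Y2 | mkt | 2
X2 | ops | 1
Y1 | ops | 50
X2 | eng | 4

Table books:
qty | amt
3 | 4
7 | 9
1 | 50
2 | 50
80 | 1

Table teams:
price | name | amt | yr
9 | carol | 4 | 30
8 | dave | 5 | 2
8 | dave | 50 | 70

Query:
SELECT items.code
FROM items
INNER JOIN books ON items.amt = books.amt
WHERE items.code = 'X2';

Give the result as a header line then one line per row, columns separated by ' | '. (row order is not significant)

After JOIN books (5 rows):
items.code | items.dept | items.amt | books.qty | books.amt
X1 | mkt | 4 | 3 | 4
X2 | ops | 1 | 80 | 1
Y1 | ops | 50 | 1 | 50
Y1 | ops | 50 | 2 | 50
X2 | eng | 4 | 3 | 4
After WHERE (2 rows):
items.code | items.dept | items.amt | books.qty | books.amt
X2 | ops | 1 | 80 | 1
X2 | eng | 4 | 3 | 4
After SELECT (2 rows):
items.code
X2
X2

== RESULT ==
items.code
X2
X2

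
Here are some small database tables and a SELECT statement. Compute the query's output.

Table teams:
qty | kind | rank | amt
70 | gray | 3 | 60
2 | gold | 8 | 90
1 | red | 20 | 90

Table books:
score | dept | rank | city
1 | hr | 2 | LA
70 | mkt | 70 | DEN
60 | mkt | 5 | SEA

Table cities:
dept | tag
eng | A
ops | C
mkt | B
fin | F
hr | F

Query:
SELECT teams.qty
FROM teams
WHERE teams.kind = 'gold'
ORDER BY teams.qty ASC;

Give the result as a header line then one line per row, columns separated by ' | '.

After WHERE (1 rows):
teams.qty | teams.kind | teams.rank | teams.amt
2 | gold | 8 | 90
After SELECT (1 rows):
teams.qty
2
After ORDER BY (1 rows):
teams.qty
2

== RESULT ==
teams.qty
2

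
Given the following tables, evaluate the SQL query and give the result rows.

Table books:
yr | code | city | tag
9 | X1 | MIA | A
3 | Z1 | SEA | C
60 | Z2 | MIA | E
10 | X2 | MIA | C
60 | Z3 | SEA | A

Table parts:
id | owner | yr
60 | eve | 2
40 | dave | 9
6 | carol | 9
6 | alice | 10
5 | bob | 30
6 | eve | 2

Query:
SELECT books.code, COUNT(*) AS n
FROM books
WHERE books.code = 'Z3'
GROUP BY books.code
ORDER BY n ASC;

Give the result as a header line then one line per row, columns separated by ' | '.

After WHERE (1 rows):
books.yr | books.code | books.city | books.tag
60 | Z3 | SEA | A
After GROUP BY (1 rows):
books.code | n
Z3 | 1
After ORDER BY (1 rows):
books.code | n
Z3 | 1

== RESULT ==
books.code | n
Z3 | 1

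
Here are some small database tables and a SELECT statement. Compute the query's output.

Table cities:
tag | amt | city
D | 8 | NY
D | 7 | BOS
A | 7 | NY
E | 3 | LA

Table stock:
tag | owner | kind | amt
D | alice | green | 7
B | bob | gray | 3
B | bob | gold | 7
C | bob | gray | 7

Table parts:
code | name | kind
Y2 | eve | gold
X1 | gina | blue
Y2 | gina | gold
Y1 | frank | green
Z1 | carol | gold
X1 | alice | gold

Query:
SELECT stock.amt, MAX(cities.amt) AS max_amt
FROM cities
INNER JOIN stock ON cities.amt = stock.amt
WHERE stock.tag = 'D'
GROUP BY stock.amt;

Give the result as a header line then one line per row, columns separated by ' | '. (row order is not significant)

== RESULT ==
stock.amt | max_amt
7 | 7

Derivation:
After JOIN stock (7 rows):
cities.tag | cities.amt | cities.city | stock.tag | stock.owner | stock.kind | stock.amt
D | 7 | BOS | D | alice | green | 7
D | 7 | BOS | B | bob | gold | 7
D | 7 | BOS | C | bob | gray | 7
A | 7 | NY | D | alice | green | 7
A | 7 | NY | B | bob | gold | 7
A | 7 | NY | C | bob | gray | 7
E | 3 | LA | B | bob | gray | 3
After WHERE (2 rows):
cities.tag | cities.amt | cities.city | stock.tag | stock.owner | stock.kind | stock.amt
D | 7 | BOS | D | alice | green | 7
A | 7 | NY | D | alice | green | 7
After GROUP BY (1 rows):
stock.amt | max_amt
7 | 7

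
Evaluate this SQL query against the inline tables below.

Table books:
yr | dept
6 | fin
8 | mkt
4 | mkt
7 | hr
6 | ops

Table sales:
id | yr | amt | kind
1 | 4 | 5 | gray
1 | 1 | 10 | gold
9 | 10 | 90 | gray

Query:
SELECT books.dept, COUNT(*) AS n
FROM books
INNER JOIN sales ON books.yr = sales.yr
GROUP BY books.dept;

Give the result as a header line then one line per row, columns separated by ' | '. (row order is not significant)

After JOIN sales (1 rows):
books.yr | books.dept | sales.id | sales.yr | sales.amt | sales.kind
4 | mkt | 1 | 4 | 5 | gray
After GROUP BY (1 rows):
books.dept | n
mkt | 1

== RESULT ==
books.dept | n
mkt | 1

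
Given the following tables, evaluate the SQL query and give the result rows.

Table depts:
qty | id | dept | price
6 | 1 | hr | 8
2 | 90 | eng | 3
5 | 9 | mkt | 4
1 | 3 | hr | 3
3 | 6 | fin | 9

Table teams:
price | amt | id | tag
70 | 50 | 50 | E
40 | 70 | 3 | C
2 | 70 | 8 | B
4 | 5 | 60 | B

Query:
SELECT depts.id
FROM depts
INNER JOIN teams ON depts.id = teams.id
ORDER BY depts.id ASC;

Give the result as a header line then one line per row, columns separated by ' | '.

== RESULT ==
depts.id
3

Derivation:
After JOIN teams (1 rows):
depts.qty | depts.id | depts.dept | depts.price | teams.price | teams.amt | teams.id | teams.tag
1 | 3 | hr | 3 | 40 | 70 | 3 | C
After SELECT (1 rows):
depts.id
3
After ORDER BY (1 rows):
depts.id
3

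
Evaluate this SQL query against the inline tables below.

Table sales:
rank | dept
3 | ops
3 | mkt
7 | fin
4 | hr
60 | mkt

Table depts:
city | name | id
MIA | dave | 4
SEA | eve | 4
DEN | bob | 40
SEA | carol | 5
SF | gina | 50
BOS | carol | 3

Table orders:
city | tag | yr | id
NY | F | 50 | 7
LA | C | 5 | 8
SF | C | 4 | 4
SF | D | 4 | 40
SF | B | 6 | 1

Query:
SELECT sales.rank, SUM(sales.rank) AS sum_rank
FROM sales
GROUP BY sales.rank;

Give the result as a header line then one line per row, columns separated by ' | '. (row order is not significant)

After GROUP BY (4 rows):
sales.rank | sum_rank
3 | 6
7 | 7
4 | 4
60 | 60

== RESULT ==
sales.rank | sum_rank
3 | 6
7 | 7
4 | 4
60 | 60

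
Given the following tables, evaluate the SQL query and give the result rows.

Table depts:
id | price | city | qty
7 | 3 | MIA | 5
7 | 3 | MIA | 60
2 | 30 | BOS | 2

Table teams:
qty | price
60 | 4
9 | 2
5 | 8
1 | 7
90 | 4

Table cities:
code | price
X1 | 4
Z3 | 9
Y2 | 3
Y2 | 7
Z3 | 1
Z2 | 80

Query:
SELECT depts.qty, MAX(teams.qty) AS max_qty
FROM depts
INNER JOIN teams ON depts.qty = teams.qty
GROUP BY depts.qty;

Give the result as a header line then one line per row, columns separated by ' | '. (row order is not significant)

After JOIN teams (2 rows):
depts.id | depts.price | depts.city | depts.qty | teams.qty | teams.price
7 | 3 | MIA | 5 | 5 | 8
7 | 3 | MIA | 60 | 60 | 4
After GROUP BY (2 rows):
depts.qty | max_qty
5 | 5
60 | 60

== RESULT ==
depts.qty | max_qty
5 | 5
60 | 60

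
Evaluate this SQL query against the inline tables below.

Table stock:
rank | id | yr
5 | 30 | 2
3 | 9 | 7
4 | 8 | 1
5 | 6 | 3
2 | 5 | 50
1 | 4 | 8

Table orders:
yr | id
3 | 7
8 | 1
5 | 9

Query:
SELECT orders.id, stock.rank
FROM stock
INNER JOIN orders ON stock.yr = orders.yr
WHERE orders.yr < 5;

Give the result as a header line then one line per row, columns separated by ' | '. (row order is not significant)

After JOIN orders (2 rows):
stock.rank | stock.id | stock.yr | orders.yr | orders.id
5 | 6 | 3 | 3 | 7
1 | 4 | 8 | 8 | 1
After WHERE (1 rows):
stock.rank | stock.id | stock.yr | orders.yr | orders.id
5 | 6 | 3 | 3 | 7
After SELECT (1 rows):
orders.id | stock.rank
7 | 5

== RESULT ==
orders.id | stock.rank
7 | 5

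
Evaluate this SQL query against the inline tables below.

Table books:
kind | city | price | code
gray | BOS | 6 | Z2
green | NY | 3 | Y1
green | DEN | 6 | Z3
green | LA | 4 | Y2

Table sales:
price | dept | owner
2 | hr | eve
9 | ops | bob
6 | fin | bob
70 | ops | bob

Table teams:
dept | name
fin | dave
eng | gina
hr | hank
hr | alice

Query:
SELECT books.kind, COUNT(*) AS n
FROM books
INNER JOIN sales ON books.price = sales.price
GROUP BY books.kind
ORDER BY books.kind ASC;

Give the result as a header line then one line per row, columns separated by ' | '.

After JOIN sales (2 rows):
books.kind | books.city | books.price | books.code | sales.price | sales.dept | sales.owner
gray | BOS | 6 | Z2 | 6 | fin | bob
green | DEN | 6 | Z3 | 6 | fin | bob
After GROUP BY (2 rows):
books.kind | n
gray | 1
green | 1
After ORDER BY (2 rows):
books.kind | n
gray | 1
green | 1

== RESULT ==
books.kind | n
gray | 1
green | 1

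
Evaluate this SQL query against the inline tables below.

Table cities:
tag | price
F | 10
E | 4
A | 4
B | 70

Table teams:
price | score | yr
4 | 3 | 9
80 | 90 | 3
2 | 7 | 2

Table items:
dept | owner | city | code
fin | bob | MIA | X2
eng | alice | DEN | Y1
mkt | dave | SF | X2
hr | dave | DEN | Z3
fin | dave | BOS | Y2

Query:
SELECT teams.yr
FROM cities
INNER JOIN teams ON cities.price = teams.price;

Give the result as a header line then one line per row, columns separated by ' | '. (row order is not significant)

After JOIN teams (2 rows):
cities.tag | cities.price | teams.price | teams.score | teams.yr
E | 4 | 4 | 3 | 9
A | 4 | 4 | 3 | 9
After SELECT (2 rows):
teams.yr
9
9

== RESULT ==
teams.yr
9
9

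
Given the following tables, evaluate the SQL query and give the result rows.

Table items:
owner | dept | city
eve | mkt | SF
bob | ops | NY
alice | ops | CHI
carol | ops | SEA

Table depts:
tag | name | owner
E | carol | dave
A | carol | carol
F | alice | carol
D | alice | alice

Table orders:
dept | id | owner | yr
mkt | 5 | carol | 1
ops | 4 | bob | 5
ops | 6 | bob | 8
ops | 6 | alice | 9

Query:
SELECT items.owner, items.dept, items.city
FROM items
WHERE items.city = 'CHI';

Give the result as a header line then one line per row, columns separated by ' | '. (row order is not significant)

After WHERE (1 rows):
items.owner | items.dept | items.city
alice | ops | CHI
After SELECT (1 rows):
items.owner | items.dept | items.city
alice | ops | CHI

== RESULT ==
items.owner | items.dept | items.city
alice | ops | CHI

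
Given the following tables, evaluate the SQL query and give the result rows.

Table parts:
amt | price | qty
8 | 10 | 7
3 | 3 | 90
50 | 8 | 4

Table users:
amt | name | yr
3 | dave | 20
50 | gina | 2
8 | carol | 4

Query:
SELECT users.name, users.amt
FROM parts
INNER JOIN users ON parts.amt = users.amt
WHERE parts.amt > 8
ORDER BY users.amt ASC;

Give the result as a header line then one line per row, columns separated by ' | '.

== RESULT ==
users.name | users.amt
gina | 50

Derivation:
After JOIN users (3 rows):
parts.amt | parts.price | parts.qty | users.amt | users.name | users.yr
8 | 10 | 7 | 8 | carol | 4
3 | 3 | 90 | 3 | dave | 20
50 | 8 | 4 | 50 | gina | 2
After WHERE (1 rows):
parts.amt | parts.price | parts.qty | users.amt | users.name | users.yr
50 | 8 | 4 | 50 | gina | 2
After SELECT (1 rows):
users.name | users.amt
gina | 50
After ORDER BY (1 rows):
users.name | users.amt
gina | 50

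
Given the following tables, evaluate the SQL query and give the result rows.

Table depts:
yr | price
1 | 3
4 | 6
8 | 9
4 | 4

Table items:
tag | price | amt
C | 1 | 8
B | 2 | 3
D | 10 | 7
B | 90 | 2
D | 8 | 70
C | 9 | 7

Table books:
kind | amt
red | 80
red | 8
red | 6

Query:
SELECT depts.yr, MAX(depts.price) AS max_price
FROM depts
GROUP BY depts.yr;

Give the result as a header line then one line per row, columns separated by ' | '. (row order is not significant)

After GROUP BY (3 rows):
depts.yr | max_price
1 | 3
4 | 6
8 | 9

== RESULT ==
depts.yr | max_price
1 | 3
4 | 6
8 | 9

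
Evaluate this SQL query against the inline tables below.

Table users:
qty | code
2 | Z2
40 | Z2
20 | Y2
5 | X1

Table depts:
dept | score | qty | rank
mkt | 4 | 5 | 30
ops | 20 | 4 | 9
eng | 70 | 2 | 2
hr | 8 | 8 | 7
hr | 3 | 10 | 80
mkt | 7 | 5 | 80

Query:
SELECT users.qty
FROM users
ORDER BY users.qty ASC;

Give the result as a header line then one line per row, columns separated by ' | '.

== RESULT ==
users.qty
2
5
20
40

Derivation:
After SELECT (4 rows):
users.qty
2
40
20
5
After ORDER BY (4 rows):
users.qty
2
5
20
40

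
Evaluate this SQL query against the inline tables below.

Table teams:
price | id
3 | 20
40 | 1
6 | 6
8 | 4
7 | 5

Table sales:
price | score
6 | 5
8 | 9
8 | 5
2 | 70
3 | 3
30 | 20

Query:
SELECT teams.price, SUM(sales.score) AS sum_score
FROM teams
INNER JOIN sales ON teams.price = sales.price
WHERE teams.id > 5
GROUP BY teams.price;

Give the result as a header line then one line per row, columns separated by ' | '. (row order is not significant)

== RESULT ==
teams.price | sum_score
3 | 3
6 | 5

Derivation:
After JOIN sales (4 rows):
teams.price | teams.id | sales.price | sales.score
3 | 20 | 3 | 3
6 | 6 | 6 | 5
8 | 4 | 8 | 9
8 | 4 | 8 | 5
After WHERE (2 rows):
teams.price | teams.id | sales.price | sales.score
3 | 20 | 3 | 3
6 | 6 | 6 | 5
After GROUP BY (2 rows):
teams.price | sum_score
3 | 3
6 | 5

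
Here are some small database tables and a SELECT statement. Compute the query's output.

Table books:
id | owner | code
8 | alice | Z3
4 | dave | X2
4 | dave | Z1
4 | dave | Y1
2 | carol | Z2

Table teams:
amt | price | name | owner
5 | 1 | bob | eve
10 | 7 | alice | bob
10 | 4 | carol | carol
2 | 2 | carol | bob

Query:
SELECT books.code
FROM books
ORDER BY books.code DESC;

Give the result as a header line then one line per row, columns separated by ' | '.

== RESULT ==
books.code
Z3
Z2
Z1
Y1
X2

Derivation:
After SELECT (5 rows):
books.code
Z3
X2
Z1
Y1
Z2
After ORDER BY (5 rows):
books.code
Z3
Z2
Z1
Y1
X2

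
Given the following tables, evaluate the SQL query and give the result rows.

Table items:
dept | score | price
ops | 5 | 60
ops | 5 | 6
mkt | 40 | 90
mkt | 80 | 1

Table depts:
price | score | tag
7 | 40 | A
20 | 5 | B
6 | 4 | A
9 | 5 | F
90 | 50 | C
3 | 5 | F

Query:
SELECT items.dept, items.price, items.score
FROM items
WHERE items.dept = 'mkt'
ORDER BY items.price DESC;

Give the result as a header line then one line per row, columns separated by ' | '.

After WHERE (2 rows):
items.dept | items.score | items.price
mkt | 40 | 90
mkt | 80 | 1
After SELECT (2 rows):
items.dept | items.price | items.score
mkt | 90 | 40
mkt | 1 | 80
After ORDER BY (2 rows):
items.dept | items.price | items.score
mkt | 90 | 40
mkt | 1 | 80

== RESULT ==
items.dept | items.price | items.score
mkt | 90 | 40
mkt | 1 | 80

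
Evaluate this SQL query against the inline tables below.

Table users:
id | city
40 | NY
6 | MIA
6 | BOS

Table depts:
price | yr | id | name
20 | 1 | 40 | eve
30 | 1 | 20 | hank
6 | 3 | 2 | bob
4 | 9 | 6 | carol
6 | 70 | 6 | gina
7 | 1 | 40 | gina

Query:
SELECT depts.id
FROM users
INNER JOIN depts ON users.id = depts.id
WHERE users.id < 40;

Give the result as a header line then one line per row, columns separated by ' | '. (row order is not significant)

After JOIN depts (6 rows):
users.id | users.city | depts.price | depts.yr | depts.id | depts.name
40 | NY | 20 | 1 | 40 | eve
40 | NY | 7 | 1 | 40 | gina
6 | MIA | 4 | 9 | 6 | carol
6 | MIA | 6 | 70 | 6 | gina
6 | BOS | 4 | 9 | 6 | carol
6 | BOS | 6 | 70 | 6 | gina
After WHERE (4 rows):
users.id | users.city | depts.price | depts.yr | depts.id | depts.name
6 | MIA | 4 | 9 | 6 | carol
6 | MIA | 6 | 70 | 6 | gina
6 | BOS | 4 | 9 | 6 | carol
6 | BOS | 6 | 70 | 6 | gina
After SELECT (4 rows):
depts.id
6
6
6
6

== RESULT ==
depts.id
6
6
6
6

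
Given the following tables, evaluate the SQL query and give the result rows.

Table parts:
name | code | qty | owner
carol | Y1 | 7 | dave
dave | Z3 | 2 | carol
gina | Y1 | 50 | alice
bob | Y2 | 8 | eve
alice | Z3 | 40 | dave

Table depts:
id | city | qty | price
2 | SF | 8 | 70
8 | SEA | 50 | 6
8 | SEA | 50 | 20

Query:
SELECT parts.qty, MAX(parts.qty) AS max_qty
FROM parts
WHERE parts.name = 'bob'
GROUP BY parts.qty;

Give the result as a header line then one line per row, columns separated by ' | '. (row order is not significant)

== RESULT ==
parts.qty | max_qty
8 | 8

Derivation:
After WHERE (1 rows):
parts.name | parts.code | parts.qty | parts.owner
bob | Y2 | 8 | eve
After GROUP BY (1 rows):
parts.qty | max_qty
8 | 8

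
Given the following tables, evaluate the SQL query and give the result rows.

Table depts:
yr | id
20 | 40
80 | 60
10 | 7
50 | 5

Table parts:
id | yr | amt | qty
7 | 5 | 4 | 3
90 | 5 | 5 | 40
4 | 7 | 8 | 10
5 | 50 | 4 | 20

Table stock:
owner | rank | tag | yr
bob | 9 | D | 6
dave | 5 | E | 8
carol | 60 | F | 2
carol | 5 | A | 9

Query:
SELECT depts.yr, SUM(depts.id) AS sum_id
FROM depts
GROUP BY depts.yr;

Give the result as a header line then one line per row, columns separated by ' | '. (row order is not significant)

== RESULT ==
depts.yr | sum_id
20 | 40
80 | 60
10 | 7
50 | 5

Derivation:
After GROUP BY (4 rows):
depts.yr | sum_id
20 | 40
80 | 60
10 | 7
50 | 5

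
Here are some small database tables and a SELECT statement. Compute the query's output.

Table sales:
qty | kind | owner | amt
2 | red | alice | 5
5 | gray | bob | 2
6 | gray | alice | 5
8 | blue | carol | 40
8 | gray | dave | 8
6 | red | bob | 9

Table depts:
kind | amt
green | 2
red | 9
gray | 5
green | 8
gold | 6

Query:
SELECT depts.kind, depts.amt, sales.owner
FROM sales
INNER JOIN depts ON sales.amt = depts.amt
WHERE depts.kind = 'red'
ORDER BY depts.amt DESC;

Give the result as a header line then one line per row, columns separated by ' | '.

After JOIN depts (5 rows):
sales.qty | sales.kind | sales.owner | sales.amt | depts.kind | depts.amt
2 | red | alice | 5 | gray | 5
5 | gray | bob | 2 | green | 2
6 | gray | alice | 5 | gray | 5
8 | gray | dave | 8 | green | 8
6 | red | bob | 9 | red | 9
After WHERE (1 rows):
sales.qty | sales.kind | sales.owner | sales.amt | depts.kind | depts.amt
6 | red | bob | 9 | red | 9
After SELECT (1 rows):
depts.kind | depts.amt | sales.owner
red | 9 | bob
After ORDER BY (1 rows):
depts.kind | depts.amt | sales.owner
red | 9 | bob

== RESULT ==
depts.kind | depts.amt | sales.owner
red | 9 | bob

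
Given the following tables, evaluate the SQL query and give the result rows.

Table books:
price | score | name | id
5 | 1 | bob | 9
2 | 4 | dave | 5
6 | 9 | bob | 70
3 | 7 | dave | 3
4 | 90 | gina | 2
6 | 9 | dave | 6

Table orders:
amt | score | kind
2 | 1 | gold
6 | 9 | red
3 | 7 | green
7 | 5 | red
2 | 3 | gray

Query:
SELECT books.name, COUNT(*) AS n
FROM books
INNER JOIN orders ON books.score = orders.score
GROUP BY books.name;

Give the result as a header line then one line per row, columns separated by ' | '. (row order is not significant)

== RESULT ==
books.name | n
bob | 2
dave | 2

Derivation:
After JOIN orders (4 rows):
books.price | books.score | books.name | books.id | orders.amt | orders.score | orders.kind
5 | 1 | bob | 9 | 2 | 1 | gold
6 | 9 | bob | 70 | 6 | 9 | red
3 | 7 | dave | 3 | 3 | 7 | green
6 | 9 | dave | 6 | 6 | 9 | red
After GROUP BY (2 rows):
books.name | n
bob | 2
dave | 2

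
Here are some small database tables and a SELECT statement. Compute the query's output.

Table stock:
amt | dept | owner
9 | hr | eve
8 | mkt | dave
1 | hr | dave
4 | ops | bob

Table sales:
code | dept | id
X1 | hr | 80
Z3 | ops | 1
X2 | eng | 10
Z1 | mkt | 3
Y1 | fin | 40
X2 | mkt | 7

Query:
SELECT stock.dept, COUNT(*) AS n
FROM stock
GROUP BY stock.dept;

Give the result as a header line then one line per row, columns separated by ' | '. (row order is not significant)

== RESULT ==
stock.dept | n
hr | 2
mkt | 1
ops | 1

Derivation:
After GROUP BY (3 rows):
stock.dept | n
hr | 2
mkt | 1
ops | 1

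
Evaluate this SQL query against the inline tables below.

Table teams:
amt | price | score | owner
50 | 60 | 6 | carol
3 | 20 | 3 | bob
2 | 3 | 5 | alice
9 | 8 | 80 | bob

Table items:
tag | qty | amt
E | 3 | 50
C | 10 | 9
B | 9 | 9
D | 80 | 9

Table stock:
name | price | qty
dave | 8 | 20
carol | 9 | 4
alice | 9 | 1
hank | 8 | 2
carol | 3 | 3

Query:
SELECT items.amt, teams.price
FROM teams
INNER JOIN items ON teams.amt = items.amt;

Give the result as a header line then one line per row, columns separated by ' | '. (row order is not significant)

== RESULT ==
items.amt | teams.price
50 | 60
9 | 8
9 | 8
9 | 8

Derivation:
After JOIN items (4 rows):
teams.amt | teams.price | teams.score | teams.owner | items.tag | items.qty | items.amt
50 | 60 | 6 | carol | E | 3 | 50
9 | 8 | 80 | bob | C | 10 | 9
9 | 8 | 80 | bob | B | 9 | 9
9 | 8 | 80 | bob | D | 80 | 9
After SELECT (4 rows):
items.amt | teams.price
50 | 60
9 | 8
9 | 8
9 | 8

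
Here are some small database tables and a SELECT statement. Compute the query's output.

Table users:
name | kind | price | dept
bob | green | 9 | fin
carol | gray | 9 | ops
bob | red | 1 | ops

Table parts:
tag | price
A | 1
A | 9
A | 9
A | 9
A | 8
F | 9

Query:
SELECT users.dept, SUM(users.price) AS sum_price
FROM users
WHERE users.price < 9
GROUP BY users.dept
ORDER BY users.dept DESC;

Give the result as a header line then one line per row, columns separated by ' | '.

After WHERE (1 rows):
users.name | users.kind | users.price | users.dept
bob | red | 1 | ops
After GROUP BY (1 rows):
users.dept | sum_price
ops | 1
After ORDER BY (1 rows):
users.dept | sum_price
ops | 1

== RESULT ==
users.dept | sum_price
ops | 1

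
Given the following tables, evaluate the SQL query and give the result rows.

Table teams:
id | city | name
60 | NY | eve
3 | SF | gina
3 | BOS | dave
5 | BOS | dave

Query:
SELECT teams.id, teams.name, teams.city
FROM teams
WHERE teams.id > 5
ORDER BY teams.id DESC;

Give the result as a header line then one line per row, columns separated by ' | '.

== RESULT ==
teams.id | teams.name | teams.city
60 | eve | NY

Derivation:
After WHERE (1 rows):
teams.id | teams.city | teams.name
60 | NY | eve
After SELECT (1 rows):
teams.id | teams.name | teams.city
60 | eve | NY
After ORDER BY (1 rows):
teams.id | teams.name | teams.city
60 | eve | NY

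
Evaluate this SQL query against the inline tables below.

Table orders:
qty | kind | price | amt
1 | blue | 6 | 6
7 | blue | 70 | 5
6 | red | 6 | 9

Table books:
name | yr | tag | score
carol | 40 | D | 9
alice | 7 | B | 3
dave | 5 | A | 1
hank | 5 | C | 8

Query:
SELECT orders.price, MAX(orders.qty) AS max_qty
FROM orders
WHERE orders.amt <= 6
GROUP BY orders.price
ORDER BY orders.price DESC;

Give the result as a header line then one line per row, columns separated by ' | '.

== RESULT ==
orders.price | max_qty
70 | 7
6 | 1

Derivation:
After WHERE (2 rows):
orders.qty | orders.kind | orders.price | orders.amt
1 | blue | 6 | 6
7 | blue | 70 | 5
After GROUP BY (2 rows):
orders.price | max_qty
6 | 1
70 | 7
After ORDER BY (2 rows):
orders.price | max_qty
70 | 7
6 | 1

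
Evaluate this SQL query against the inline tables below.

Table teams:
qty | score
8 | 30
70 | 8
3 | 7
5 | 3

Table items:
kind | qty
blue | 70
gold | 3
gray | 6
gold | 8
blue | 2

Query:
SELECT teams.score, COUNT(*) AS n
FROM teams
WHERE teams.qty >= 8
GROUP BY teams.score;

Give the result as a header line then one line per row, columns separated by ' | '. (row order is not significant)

== RESULT ==
teams.score | n
30 | 1
8 | 1

Derivation:
After WHERE (2 rows):
teams.qty | teams.score
8 | 30
70 | 8
After GROUP BY (2 rows):
teams.score | n
30 | 1
8 | 1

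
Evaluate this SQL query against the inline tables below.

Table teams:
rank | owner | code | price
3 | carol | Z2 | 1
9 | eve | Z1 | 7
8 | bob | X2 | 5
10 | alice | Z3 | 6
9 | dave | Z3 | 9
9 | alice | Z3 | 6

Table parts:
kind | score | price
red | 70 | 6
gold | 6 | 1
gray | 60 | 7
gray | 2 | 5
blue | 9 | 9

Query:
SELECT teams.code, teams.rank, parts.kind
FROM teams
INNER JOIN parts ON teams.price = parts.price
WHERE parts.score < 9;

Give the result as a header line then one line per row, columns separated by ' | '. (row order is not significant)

After JOIN parts (6 rows):
teams.rank | teams.owner | teams.code | teams.price | parts.kind | parts.score | parts.price
3 | carol | Z2 | 1 | gold | 6 | 1
9 | eve | Z1 | 7 | gray | 60 | 7
8 | bob | X2 | 5 | gray | 2 | 5
10 | alice | Z3 | 6 | red | 70 | 6
9 | dave | Z3 | 9 | blue | 9 | 9
9 | alice | Z3 | 6 | red | 70 | 6
After WHERE (2 rows):
teams.rank | teams.owner | teams.code | teams.price | parts.kind | parts.score | parts.price
3 | carol | Z2 | 1 | gold | 6 | 1
8 | bob | X2 | 5 | gray | 2 | 5
After SELECT (2 rows):
teams.code | teams.rank | parts.kind
Z2 | 3 | gold
X2 | 8 | gray

== RESULT ==
teams.code | teams.rank | parts.kind
Z2 | 3 | gold
X2 | 8 | gray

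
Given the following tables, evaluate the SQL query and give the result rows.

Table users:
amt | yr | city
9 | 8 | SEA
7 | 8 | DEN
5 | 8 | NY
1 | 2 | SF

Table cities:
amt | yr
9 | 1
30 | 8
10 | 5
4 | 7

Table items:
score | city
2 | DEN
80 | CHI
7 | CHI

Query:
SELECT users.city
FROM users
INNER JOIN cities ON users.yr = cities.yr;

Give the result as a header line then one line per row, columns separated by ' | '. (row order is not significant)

== RESULT ==
users.city
SEA
DEN
NY

Derivation:
After JOIN cities (3 rows):
users.amt | users.yr | users.city | cities.amt | cities.yr
9 | 8 | SEA | 30 | 8
7 | 8 | DEN | 30 | 8
5 | 8 | NY | 30 | 8
After SELECT (3 rows):
users.city
SEA
DEN
NY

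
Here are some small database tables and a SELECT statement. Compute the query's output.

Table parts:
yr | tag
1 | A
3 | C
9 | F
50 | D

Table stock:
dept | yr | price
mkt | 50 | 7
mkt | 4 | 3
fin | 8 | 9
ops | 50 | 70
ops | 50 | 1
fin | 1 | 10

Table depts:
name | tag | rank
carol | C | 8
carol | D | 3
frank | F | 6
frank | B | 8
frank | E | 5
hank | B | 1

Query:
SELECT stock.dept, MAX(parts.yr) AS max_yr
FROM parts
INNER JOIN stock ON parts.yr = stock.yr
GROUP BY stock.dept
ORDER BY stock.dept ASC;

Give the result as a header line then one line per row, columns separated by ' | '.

== RESULT ==
stock.dept | max_yr
fin | 1
mkt | 50
ops | 50

Derivation:
After JOIN stock (4 rows):
parts.yr | parts.tag | stock.dept | stock.yr | stock.price
1 | A | fin | 1 | 10
50 | D | mkt | 50 | 7
50 | D | ops | 50 | 70
50 | D | ops | 50 | 1
After GROUP BY (3 rows):
stock.dept | max_yr
fin | 1
mkt | 50
ops | 50
After ORDER BY (3 rows):
stock.dept | max_yr
fin | 1
mkt | 50
ops | 50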